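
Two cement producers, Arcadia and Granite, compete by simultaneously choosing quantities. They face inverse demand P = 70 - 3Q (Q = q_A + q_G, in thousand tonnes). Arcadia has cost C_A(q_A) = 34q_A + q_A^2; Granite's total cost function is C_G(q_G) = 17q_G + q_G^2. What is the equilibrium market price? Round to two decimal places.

Arcadia's profit: π_A = (70 - 3Q)q_A - (34q_A + q_A²). Setting ∂π_A/∂q_A = 0: 36 - 8q_A - 3(q_G) = 0.
Granite's first-order condition: 53 - 8q_G - 3(q_A) = 0.
Best responses: q_A = (36 - 3q_G)/8, q_G = (53 - 3q_A)/8.
Substituting one into the other gives q_A = 129/55 and q_G = 316/55.
Total output Q = 89/11, so price P = 70 - 3·(89/11) = 503/11.

45.73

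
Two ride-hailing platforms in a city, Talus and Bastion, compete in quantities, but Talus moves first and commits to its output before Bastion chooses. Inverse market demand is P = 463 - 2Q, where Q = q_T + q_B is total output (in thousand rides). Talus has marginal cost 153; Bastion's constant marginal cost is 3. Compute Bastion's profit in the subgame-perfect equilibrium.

18050

The follower Bastion best-responds to any q_T: π_B = (463 - 2Q)q_B - 3q_B.
∂π_B/∂q_B = 460 - 2q_T - 4q_B = 0 gives the reaction function q_B = (460 - 2q_T)/4.
Talus substitutes q_B(q_T) into its own profit: π_T = q_T(463 - 2q_T - (460 - 2q_T)/2) - 153q_T = (233 - q_T)q_T - 153q_T.
Maximising: ∂π_T/∂q_T = 80 - 2q_T = 0, giving q_T = 40.
Then q_B = (460 - 2·40)/4 = 95.
Price P = 463 - 2·135 = 193.
Bastion's profit: (193 - 3)·95 = 18050.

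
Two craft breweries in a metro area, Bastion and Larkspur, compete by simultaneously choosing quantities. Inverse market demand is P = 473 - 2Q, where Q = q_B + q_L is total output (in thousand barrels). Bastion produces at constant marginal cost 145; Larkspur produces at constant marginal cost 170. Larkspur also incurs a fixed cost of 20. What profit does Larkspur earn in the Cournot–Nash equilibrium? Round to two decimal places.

Bastion's profit: π_B = (473 - 2Q)q_B - (145q_B). Setting ∂π_B/∂q_B = 0: 328 - 4q_B - 2(q_L) = 0.
Larkspur's profit: π_L = (473 - 2Q)q_L - (170q_L). Setting ∂π_L/∂q_L = 0: 303 - 4q_L - 2(q_B) = 0.
So q_B = (328 - 2q_L)/4 and q_L = (303 - 2q_B)/4.
Solving the pair: q_B = 353/6, q_L = 139/3.
Price P = 473 - 2·(631/6) = 788/3.
Larkspur's profit: (788/3 - 170)·(139/3) - 20 = 4273.5556.

4273.56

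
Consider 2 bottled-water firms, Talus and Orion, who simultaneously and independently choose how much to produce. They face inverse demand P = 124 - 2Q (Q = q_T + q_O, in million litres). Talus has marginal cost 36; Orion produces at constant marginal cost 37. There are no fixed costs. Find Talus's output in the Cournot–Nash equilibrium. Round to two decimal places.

Talus's profit: π_T = (124 - 2Q)q_T - (36q_T). Setting ∂π_T/∂q_T = 0: 88 - 4q_T - 2(q_O) = 0.
Orion's profit: π_O = (124 - 2Q)q_O - (37q_O). Setting ∂π_O/∂q_O = 0: 87 - 4q_O - 2(q_T) = 0.
So q_T = (88 - 2q_O)/4 and q_O = (87 - 2q_T)/4.
Substituting one into the other gives q_T = 89/6 and q_O = 43/3.

14.83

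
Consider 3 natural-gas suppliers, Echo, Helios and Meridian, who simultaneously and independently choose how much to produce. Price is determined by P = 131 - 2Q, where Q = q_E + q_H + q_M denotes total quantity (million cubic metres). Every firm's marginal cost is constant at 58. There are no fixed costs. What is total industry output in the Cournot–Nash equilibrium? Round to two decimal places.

A representative firm's profit is π_i = q_i(131 - 2Q) - 58q_i.
First-order condition (treating rivals' output as given): 73 - 4q_i - 2·Σ_{j≠i} q_j = 0.
By symmetry each firm produces the same amount; substituting Σ_{j≠i} q_j = 2q_i yields q_i = 73/8.
Total output Q = 73/8 + 73/8 + 73/8 = 219/8.

27.38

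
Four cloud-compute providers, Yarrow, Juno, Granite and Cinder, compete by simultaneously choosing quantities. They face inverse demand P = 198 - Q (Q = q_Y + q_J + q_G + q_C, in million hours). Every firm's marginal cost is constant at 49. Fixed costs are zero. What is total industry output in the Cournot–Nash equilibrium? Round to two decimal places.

119.20

A representative firm's profit is π_i = q_i(198 - Q) - 49q_i.
First-order condition (treating rivals' output as given): 149 - 2q_i - Σ_{j≠i} q_j = 0.
With identical firms every q_j equals q_i, so Σ_{j≠i} q_j = 3q_i and 149 = 5q_i, giving q_i = 149/5.
Total output Q = 149/5 + 149/5 + 149/5 + 149/5 = 596/5.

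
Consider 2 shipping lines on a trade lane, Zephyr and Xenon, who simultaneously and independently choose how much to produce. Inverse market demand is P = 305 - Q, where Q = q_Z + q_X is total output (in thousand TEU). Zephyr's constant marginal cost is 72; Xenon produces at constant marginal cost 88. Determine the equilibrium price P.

Zephyr's profit: π_Z = (305 - Q)q_Z - (72q_Z). Setting ∂π_Z/∂q_Z = 0: 233 - 2q_Z - (q_X) = 0.
Xenon's profit: π_X = (305 - Q)q_X - (88q_X). Setting ∂π_X/∂q_X = 0: 217 - 2q_X - (q_Z) = 0.
So q_Z = (233 - q_X)/2 and q_X = (217 - q_Z)/2.
Substituting one into the other gives q_Z = 83 and q_X = 67.
Total output Q = 150, so price P = 305 - 150 = 155.

155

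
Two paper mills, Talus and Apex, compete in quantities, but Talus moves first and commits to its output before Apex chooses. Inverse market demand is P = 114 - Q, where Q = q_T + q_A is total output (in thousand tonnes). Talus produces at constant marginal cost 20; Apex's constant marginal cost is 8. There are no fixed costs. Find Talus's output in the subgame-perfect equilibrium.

41

The follower Apex best-responds to any q_T: π_A = (114 - Q)q_A - 8q_A.
Setting the follower's marginal profit to zero, 106 - q_T - 2q_A = 0, i.e. q_A = (106 - q_T)/2.
Talus substitutes q_A(q_T) into its own profit: π_T = q_T(114 - q_T - (106 - q_T)/2) - 20q_T = (61 - (1/2)q_T)q_T - 20q_T.
Maximising: ∂π_T/∂q_T = 41 - q_T = 0, giving q_T = 41.
Then q_A = (106 - 41)/2 = 65/2.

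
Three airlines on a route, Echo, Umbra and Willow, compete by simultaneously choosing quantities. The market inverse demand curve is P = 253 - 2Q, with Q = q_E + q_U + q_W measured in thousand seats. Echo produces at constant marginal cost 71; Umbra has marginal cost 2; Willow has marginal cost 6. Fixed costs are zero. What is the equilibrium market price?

83

Echo's profit: π_E = (253 - 2Q)q_E - (71q_E). Setting ∂π_E/∂q_E = 0: 182 - 4q_E - 2(q_U + q_W) = 0.
Umbra's profit: π_U = (253 - 2Q)q_U - (2q_U). Setting ∂π_U/∂q_U = 0: 251 - 4q_U - 2(q_E + q_W) = 0.
Willow's profit: π_W = (253 - 2Q)q_W - (6q_W). Setting ∂π_W/∂q_W = 0: 247 - 4q_W - 2(q_E + q_U) = 0.
Adding the 3 conditions: 680 − 4Q − 4Q = 0, i.e. Q = 85.
Back-substituting: q_E = (182 − 170)/2 = 6, q_U = (251 − 170)/2 = 81/2, q_W = (247 − 170)/2 = 77/2.
Total output Q = 85, so price P = 253 - 2·85 = 83.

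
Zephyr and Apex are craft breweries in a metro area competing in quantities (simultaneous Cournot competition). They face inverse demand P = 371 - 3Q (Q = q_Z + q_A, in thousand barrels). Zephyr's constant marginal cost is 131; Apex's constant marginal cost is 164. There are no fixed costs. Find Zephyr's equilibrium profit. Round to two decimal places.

2760.33

Zephyr's profit: π_Z = (371 - 3Q)q_Z - (131q_Z). Setting ∂π_Z/∂q_Z = 0: 240 - 6q_Z - 3(q_A) = 0.
Apex's first-order condition: 207 - 6q_A - 3(q_Z) = 0.
Best responses: q_Z = (240 - 3q_A)/6, q_A = (207 - 3q_Z)/6.
Solving the pair: q_Z = 91/3, q_A = 58/3.
Price P = 371 - 3·(149/3) = 222.
Zephyr's profit: (222 - 131)·(91/3) = 2760.3333.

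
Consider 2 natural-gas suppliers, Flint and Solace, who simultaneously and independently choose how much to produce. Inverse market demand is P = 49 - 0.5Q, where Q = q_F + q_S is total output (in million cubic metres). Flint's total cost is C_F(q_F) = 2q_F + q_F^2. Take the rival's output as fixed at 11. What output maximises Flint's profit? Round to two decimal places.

13.83

With the rival's output fixed at 11, Flint's profit is π_F = (49 - (1/2)·11 - (1/2)q_F)q_F - (2q_F + q_F²) = (87/2 - (1/2)q_F)q_F - (2q_F + q_F²).
∂π_F/∂q_F = 83/2 - 3q_F = 0, so q_F = 83/6.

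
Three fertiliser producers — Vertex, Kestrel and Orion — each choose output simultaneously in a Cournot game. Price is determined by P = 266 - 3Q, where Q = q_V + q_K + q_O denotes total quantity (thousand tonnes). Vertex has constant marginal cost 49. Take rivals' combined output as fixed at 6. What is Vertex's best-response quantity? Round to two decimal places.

With rivals' combined output fixed at 6, Vertex's profit is π_V = (266 - 3·6 - 3q_V)q_V - (49q_V) = (248 - 3q_V)q_V - (49q_V).
∂π_V/∂q_V = 199 - 6q_V = 0, so q_V = 199/6.

33.17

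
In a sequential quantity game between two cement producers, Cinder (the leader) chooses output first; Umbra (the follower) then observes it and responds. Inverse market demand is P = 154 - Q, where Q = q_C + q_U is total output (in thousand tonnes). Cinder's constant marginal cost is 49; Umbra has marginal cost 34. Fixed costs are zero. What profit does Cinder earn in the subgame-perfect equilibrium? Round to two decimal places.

1012.50

The follower Umbra best-responds to any q_C: π_U = (154 - Q)q_U - 34q_U.
Follower FOC: 120 - q_C - 2q_U = 0, so q_U(q_C) = (120 - q_C)/2.
Cinder substitutes q_U(q_C) into its own profit: π_C = q_C(154 - q_C - (120 - q_C)/2) - 49q_C = (94 - (1/2)q_C)q_C - 49q_C.
Leader FOC: 45 - q_C = 0, so q_C = 45.
Then q_U = (120 - 45)/2 = 75/2.
Price P = 154 - 165/2 = 143/2.
Cinder's profit: (143/2 - 49)·45 = 1012.5000.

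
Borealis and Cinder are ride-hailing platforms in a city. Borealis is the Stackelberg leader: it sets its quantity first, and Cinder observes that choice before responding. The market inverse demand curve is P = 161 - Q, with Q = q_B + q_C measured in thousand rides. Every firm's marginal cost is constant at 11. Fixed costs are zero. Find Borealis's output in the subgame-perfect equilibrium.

The follower Cinder best-responds to any q_B: π_C = (161 - Q)q_C - 11q_C.
Setting the follower's marginal profit to zero, 150 - q_B - 2q_C = 0, i.e. q_C = (150 - q_B)/2.
The leader anticipates this reaction. Substituting into P = 161 - Q gives P = 86 - (1/2)q_B, so π_B = (86 - (1/2)q_B)q_B - 11q_B.
The leader's first-order condition 75 - q_B = 0 yields q_B = 75.
Then q_C = (150 - 75)/2 = 75/2.

75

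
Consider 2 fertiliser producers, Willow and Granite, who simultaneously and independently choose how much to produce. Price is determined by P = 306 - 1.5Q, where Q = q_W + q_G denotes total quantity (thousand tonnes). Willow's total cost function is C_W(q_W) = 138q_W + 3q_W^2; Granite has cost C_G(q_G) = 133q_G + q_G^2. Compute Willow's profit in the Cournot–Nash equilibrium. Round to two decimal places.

Willow's profit: π_W = (306 - 1.5Q)q_W - (138q_W + 3q_W²). Setting ∂π_W/∂q_W = 0: 168 - 9q_W - (3/2)(q_G) = 0.
Granite's profit: π_G = (306 - 1.5Q)q_G - (133q_G + q_G²). Setting ∂π_G/∂q_G = 0: 173 - 5q_G - (3/2)(q_W) = 0.
So q_W = (168 - (3/2)q_G)/9 and q_G = (173 - (3/2)q_W)/5.
Solving the pair: q_W = 258/19, q_G = 580/19.
Price P = 306 - (3/2)·(838/19) = 239.8421.
Willow's profit: 239.8421·(258/19) - 138·(258/19) - 3(258/19)² = 829.7452.

829.75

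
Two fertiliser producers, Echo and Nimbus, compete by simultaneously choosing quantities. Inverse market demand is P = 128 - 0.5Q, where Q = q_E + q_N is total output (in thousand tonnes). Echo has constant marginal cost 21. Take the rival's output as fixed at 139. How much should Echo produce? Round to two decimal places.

37.50

With the rival's output fixed at 139, Echo's profit is π_E = (128 - (1/2)·139 - (1/2)q_E)q_E - (21q_E) = (117/2 - (1/2)q_E)q_E - (21q_E).
∂π_E/∂q_E = 75/2 - q_E = 0, so q_E = 75/2.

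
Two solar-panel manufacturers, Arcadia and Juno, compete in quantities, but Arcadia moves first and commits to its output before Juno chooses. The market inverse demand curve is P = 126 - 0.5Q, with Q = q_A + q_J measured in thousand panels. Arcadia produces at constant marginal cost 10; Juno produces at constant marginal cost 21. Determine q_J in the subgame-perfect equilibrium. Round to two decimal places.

Solve by backward induction. Given q_A, the follower Juno maximises π_J = (126 - (1/2)q_A - (1/2)q_J)q_J - 21q_J.
Follower FOC: 105 - (1/2)q_A - q_J = 0, so q_J(q_A) = (105 - (1/2)q_A).
Arcadia substitutes q_J(q_A) into its own profit: π_A = q_A(126 - (1/2)q_A - (105 - (1/2)q_A)/2) - 10q_A = (147/2 - (1/4)q_A)q_A - 10q_A.
Leader FOC: 127/2 - (1/2)q_A = 0, so q_A = 127.
Then q_J = (105 - (1/2)·127) = 83/2.

41.50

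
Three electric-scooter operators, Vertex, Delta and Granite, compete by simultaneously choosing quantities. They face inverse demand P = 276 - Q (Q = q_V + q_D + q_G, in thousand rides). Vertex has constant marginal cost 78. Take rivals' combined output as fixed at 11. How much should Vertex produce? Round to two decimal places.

With rivals' combined output fixed at 11, Vertex's profit is π_V = (276 - 11 - q_V)q_V - (78q_V) = (265 - q_V)q_V - (78q_V).
∂π_V/∂q_V = 187 - 2q_V = 0, so q_V = 187/2.

93.50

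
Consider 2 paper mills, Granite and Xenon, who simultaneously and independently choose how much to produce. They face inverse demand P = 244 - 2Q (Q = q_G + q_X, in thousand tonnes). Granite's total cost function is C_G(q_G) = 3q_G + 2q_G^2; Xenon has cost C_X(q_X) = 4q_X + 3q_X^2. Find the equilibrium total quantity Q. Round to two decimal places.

44.32

Granite's profit: π_G = (244 - 2Q)q_G - (3q_G + 2q_G²). Setting ∂π_G/∂q_G = 0: 241 - 8q_G - 2(q_X) = 0.
Xenon's profit: π_X = (244 - 2Q)q_X - (4q_X + 3q_X²). Setting ∂π_X/∂q_X = 0: 240 - 10q_X - 2(q_G) = 0.
So q_G = (241 - 2q_X)/8 and q_X = (240 - 2q_G)/10.
Solving the pair: q_G = 965/38, q_X = 719/38.
Total output Q = 965/38 + 719/38 = 842/19.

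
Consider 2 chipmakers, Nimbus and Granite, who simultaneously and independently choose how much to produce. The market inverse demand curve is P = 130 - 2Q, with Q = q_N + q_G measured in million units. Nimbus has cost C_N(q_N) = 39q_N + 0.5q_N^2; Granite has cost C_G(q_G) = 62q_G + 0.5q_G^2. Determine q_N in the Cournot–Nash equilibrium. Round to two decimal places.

15.19

Nimbus's profit: π_N = (130 - 2Q)q_N - (39q_N + (1/2)q_N²). Setting ∂π_N/∂q_N = 0: 91 - 5q_N - 2(q_G) = 0.
Granite's first-order condition: 68 - 5q_G - 2(q_N) = 0.
So q_N = (91 - 2q_G)/5 and q_G = (68 - 2q_N)/5.
Solving the pair: q_N = 319/21, q_G = 158/21.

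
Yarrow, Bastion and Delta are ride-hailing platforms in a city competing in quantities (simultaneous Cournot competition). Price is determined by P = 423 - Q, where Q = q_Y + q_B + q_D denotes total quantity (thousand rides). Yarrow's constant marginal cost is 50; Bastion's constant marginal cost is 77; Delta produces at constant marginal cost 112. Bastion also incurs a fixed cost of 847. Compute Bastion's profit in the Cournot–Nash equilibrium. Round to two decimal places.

6985.25

Yarrow's profit: π_Y = (423 - Q)q_Y - (50q_Y). Setting ∂π_Y/∂q_Y = 0: 373 - 2q_Y - (q_B + q_D) = 0.
Bastion's first-order condition: 346 - 2q_B - (q_Y + q_D) = 0.
Delta's profit: π_D = (423 - Q)q_D - (112q_D). Setting ∂π_D/∂q_D = 0: 311 - 2q_D - (q_Y + q_B) = 0.
Adding the 3 first-order conditions: 1030 − 4Q = 0, so Q = 515/2.
Back-substituting: q_Y = (373 − 515/2) = 231/2, q_B = (346 − 515/2) = 177/2, q_D = (311 − 515/2) = 107/2.
Price P = 423 - 515/2 = 331/2.
Bastion's profit: (331/2 - 77)·(177/2) - 847 = 6985.2500.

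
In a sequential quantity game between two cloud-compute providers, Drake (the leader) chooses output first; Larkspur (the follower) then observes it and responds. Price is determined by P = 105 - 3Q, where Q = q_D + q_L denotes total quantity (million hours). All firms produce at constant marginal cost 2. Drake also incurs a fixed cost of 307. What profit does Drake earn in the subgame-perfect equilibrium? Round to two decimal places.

135.04

The follower Larkspur best-responds to any q_D: π_L = (105 - 3Q)q_L - 2q_L.
∂π_L/∂q_L = 103 - 3q_D - 6q_L = 0 gives the reaction function q_L = (103 - 3q_D)/6.
The leader anticipates this reaction. Substituting into P = 105 - 3Q gives P = 107/2 - (3/2)q_D, so π_D = (107/2 - (3/2)q_D)q_D - 2q_D.
Leader FOC: 103/2 - 3q_D = 0, so q_D = 103/6.
Then q_L = (103 - 3·(103/6))/6 = 103/12.
Price P = 105 - 3·(103/4) = 111/4.
Drake's profit: (111/4 - 2)·(103/6) - 307 = 135.0417.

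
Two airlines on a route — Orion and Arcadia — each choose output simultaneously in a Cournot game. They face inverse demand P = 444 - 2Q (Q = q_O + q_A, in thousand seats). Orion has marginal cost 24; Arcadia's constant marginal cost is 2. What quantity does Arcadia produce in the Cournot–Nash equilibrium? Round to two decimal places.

Orion's profit: π_O = (444 - 2Q)q_O - (24q_O). Setting ∂π_O/∂q_O = 0: 420 - 4q_O - 2(q_A) = 0.
Arcadia's first-order condition: 442 - 4q_A - 2(q_O) = 0.
So q_O = (420 - 2q_A)/4 and q_A = (442 - 2q_O)/4.
Solving the pair: q_O = 199/3, q_A = 232/3.

77.33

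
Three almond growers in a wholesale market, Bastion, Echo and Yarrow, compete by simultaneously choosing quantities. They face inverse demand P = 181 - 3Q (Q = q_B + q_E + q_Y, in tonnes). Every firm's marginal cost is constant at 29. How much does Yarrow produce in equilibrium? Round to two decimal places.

Each firm earns π_i = (181 - 3Q)q_i - 29q_i.
First-order condition (treating rivals' output as given): 152 - 6q_i - 3·Σ_{j≠i} q_j = 0.
With identical firms every q_j equals q_i, so Σ_{j≠i} q_j = 2q_i and 152 = 12q_i, giving q_i = 38/3.

12.67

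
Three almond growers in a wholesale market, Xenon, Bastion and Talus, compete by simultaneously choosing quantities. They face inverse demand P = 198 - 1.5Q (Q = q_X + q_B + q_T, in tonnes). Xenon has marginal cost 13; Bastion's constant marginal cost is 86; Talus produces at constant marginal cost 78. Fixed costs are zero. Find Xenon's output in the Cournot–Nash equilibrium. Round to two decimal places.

53.83

Xenon's profit: π_X = (198 - 1.5Q)q_X - (13q_X). Setting ∂π_X/∂q_X = 0: 185 - 3q_X - (3/2)(q_B + q_T) = 0.
Bastion's profit: π_B = (198 - 1.5Q)q_B - (86q_B). Setting ∂π_B/∂q_B = 0: 112 - 3q_B - (3/2)(q_X + q_T) = 0.
Talus's first-order condition: 120 - 3q_T - (3/2)(q_X + q_B) = 0.
Summing all 3 equations gives 417 − 6Q = 0, hence Q = 139/2.
Back-substituting: q_X = (185 − 417/4)/(3/2) = 323/6, q_B = (112 − 417/4)/(3/2) = 31/6, q_T = (120 − 417/4)/(3/2) = 21/2.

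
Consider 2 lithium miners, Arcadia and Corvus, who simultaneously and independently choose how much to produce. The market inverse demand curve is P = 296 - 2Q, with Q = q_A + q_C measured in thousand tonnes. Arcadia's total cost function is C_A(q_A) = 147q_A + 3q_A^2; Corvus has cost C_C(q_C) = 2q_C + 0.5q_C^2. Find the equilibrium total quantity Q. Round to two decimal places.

60.85

Arcadia's profit: π_A = (296 - 2Q)q_A - (147q_A + 3q_A²). Setting ∂π_A/∂q_A = 0: 149 - 10q_A - 2(q_C) = 0.
Corvus's profit: π_C = (296 - 2Q)q_C - (2q_C + (1/2)q_C²). Setting ∂π_C/∂q_C = 0: 294 - 5q_C - 2(q_A) = 0.
Rearranging gives the reaction functions q_A = (149 - 2q_C)/10 and q_C = (294 - 2q_A)/5.
Solving the pair: q_A = 157/46, q_C = 1321/23.
Total output Q = 157/46 + 1321/23 = 60.8478.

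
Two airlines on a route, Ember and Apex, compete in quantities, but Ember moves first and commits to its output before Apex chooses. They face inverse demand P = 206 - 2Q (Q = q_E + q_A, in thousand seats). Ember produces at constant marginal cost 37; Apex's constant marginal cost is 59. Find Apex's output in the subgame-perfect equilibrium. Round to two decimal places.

12.88

The follower Apex best-responds to any q_E: π_A = (206 - 2Q)q_A - 59q_A.
∂π_A/∂q_A = 147 - 2q_E - 4q_A = 0 gives the reaction function q_A = (147 - 2q_E)/4.
Ember substitutes q_A(q_E) into its own profit: π_E = q_E(206 - 2q_E - (147 - 2q_E)/2) - 37q_E = (265/2 - q_E)q_E - 37q_E.
Maximising: ∂π_E/∂q_E = 191/2 - 2q_E = 0, giving q_E = 191/4.
Then q_A = (147 - 2·(191/4))/4 = 103/8.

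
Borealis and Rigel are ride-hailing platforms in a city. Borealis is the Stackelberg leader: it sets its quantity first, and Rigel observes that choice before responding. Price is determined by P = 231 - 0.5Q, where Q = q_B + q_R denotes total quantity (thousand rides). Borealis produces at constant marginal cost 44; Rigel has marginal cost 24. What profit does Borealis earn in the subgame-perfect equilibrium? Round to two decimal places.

Solve by backward induction. Given q_B, the follower Rigel maximises π_R = (231 - (1/2)q_B - (1/2)q_R)q_R - 24q_R.
∂π_R/∂q_R = 207 - (1/2)q_B - q_R = 0 gives the reaction function q_R = (207 - (1/2)q_B).
The leader anticipates this reaction. Substituting into P = 231 - 0.5Q gives P = 255/2 - (1/4)q_B, so π_B = (255/2 - (1/4)q_B)q_B - 44q_B.
Maximising: ∂π_B/∂q_B = 167/2 - (1/2)q_B = 0, giving q_B = 167.
Then q_R = (207 - (1/2)·167) = 247/2.
Price P = 231 - (1/2)·(581/2) = 343/4.
Borealis's profit: (343/4 - 44)·167 = 6972.2500.

6972.25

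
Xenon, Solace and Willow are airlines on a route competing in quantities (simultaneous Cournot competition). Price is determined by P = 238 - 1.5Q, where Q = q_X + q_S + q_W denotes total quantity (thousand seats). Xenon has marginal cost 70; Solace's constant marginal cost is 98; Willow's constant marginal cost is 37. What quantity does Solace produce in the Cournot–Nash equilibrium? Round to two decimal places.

8.50

Xenon's profit: π_X = (238 - 1.5Q)q_X - (70q_X). Setting ∂π_X/∂q_X = 0: 168 - 3q_X - (3/2)(q_S + q_W) = 0.
Solace's first-order condition: 140 - 3q_S - (3/2)(q_X + q_W) = 0.
Willow's first-order condition: 201 - 3q_W - (3/2)(q_X + q_S) = 0.
Adding the 3 conditions: 509 − 3Q − 3Q = 0, i.e. Q = 509/6.
Back-substituting: q_X = (168 − 509/4)/(3/2) = 163/6, q_S = (140 − 509/4)/(3/2) = 17/2, q_W = (201 − 509/4)/(3/2) = 295/6.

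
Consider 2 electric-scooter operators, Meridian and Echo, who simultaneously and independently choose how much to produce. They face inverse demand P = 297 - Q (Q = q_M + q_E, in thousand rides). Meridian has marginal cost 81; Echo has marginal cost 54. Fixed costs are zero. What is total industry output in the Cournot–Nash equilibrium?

Meridian's profit: π_M = (297 - Q)q_M - (81q_M). Setting ∂π_M/∂q_M = 0: 216 - 2q_M - (q_E) = 0.
Echo's profit: π_E = (297 - Q)q_E - (54q_E). Setting ∂π_E/∂q_E = 0: 243 - 2q_E - (q_M) = 0.
Rearranging gives the reaction functions q_M = (216 - q_E)/2 and q_E = (243 - q_M)/2.
Solving the pair: q_M = 63, q_E = 90.
Total output Q = 63 + 90 = 153.

153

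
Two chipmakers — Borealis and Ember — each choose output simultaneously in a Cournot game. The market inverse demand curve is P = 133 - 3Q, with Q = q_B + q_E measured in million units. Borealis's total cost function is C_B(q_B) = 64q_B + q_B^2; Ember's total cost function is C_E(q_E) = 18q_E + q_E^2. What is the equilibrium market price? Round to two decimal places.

Borealis's profit: π_B = (133 - 3Q)q_B - (64q_B + q_B²). Setting ∂π_B/∂q_B = 0: 69 - 8q_B - 3(q_E) = 0.
Ember's first-order condition: 115 - 8q_E - 3(q_B) = 0.
So q_B = (69 - 3q_E)/8 and q_E = (115 - 3q_B)/8.
Solving the pair: q_B = 207/55, q_E = 713/55.
Total output Q = 184/11, so price P = 133 - 3·(184/11) = 911/11.

82.82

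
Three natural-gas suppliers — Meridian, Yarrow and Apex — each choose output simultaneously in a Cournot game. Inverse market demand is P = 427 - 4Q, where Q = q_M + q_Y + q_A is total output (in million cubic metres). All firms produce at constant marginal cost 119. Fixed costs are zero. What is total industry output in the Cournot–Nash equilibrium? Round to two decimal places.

A representative firm's profit is π_i = q_i(427 - 4Q) - 119q_i.
First-order condition (treating rivals' output as given): 308 - 8q_i - 4·Σ_{j≠i} q_j = 0.
By symmetry each firm produces the same amount; substituting Σ_{j≠i} q_j = 2q_i yields q_i = 308/16 = 77/4.
Total output Q = 77/4 + 77/4 + 77/4 = 231/4.

57.75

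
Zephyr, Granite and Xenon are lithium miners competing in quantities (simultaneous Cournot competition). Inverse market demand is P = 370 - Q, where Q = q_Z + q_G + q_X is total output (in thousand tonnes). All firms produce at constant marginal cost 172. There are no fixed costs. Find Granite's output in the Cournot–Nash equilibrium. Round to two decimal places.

49.50

Each firm earns π_i = (370 - Q)q_i - 172q_i.
First-order condition (treating rivals' output as given): 198 - 2q_i - Σ_{j≠i} q_j = 0.
With identical firms every q_j equals q_i, so Σ_{j≠i} q_j = 2q_i and 198 = 4q_i, giving q_i = 99/2.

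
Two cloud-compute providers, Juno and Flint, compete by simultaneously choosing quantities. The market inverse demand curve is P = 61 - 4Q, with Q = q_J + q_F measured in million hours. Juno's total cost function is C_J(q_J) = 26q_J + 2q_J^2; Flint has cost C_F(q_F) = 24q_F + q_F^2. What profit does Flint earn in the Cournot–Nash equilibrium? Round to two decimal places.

42.72

Juno's profit: π_J = (61 - 4Q)q_J - (26q_J + 2q_J²). Setting ∂π_J/∂q_J = 0: 35 - 12q_J - 4(q_F) = 0.
Flint's profit: π_F = (61 - 4Q)q_F - (24q_F + q_F²). Setting ∂π_F/∂q_F = 0: 37 - 10q_F - 4(q_J) = 0.
Rearranging gives the reaction functions q_J = (35 - 4q_F)/12 and q_F = (37 - 4q_J)/10.
Solving the pair: q_J = 101/52, q_F = 38/13.
Price P = 61 - 4·(253/52) = 540/13.
Flint's profit: (540/13)·(38/13) - 24·(38/13) - (38/13)² = 42.7219.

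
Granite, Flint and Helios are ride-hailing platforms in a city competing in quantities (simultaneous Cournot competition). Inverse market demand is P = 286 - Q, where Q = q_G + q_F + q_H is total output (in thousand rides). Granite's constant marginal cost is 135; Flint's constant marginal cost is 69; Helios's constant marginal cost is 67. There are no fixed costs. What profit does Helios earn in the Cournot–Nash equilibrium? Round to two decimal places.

5220.06

Granite's profit: π_G = (286 - Q)q_G - (135q_G). Setting ∂π_G/∂q_G = 0: 151 - 2q_G - (q_F + q_H) = 0.
Flint's first-order condition: 217 - 2q_F - (q_G + q_H) = 0.
Helios's profit: π_H = (286 - Q)q_H - (67q_H). Setting ∂π_H/∂q_H = 0: 219 - 2q_H - (q_G + q_F) = 0.
Adding the 3 conditions: 587 − 2Q − 2Q = 0, i.e. Q = 587/4.
Back-substituting: q_G = (151 − 587/4) = 17/4, q_F = (217 − 587/4) = 281/4, q_H = (219 − 587/4) = 289/4.
Price P = 286 - 587/4 = 557/4.
Helios's profit: (557/4 - 67)·(289/4) = 5220.0625.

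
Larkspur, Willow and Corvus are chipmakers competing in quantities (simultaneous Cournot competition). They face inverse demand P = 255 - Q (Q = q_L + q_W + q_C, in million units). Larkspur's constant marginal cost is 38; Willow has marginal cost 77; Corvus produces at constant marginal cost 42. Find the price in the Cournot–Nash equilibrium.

Larkspur's profit: π_L = (255 - Q)q_L - (38q_L). Setting ∂π_L/∂q_L = 0: 217 - 2q_L - (q_W + q_C) = 0.
Willow's first-order condition: 178 - 2q_W - (q_L + q_C) = 0.
Corvus's profit: π_C = (255 - Q)q_C - (42q_C). Setting ∂π_C/∂q_C = 0: 213 - 2q_C - (q_L + q_W) = 0.
Adding the 3 first-order conditions: 608 − 4Q = 0, so Q = 152.
Back-substituting: q_L = (217 − 152) = 65, q_W = (178 − 152) = 26, q_C = (213 − 152) = 61.
Total output Q = 152, so price P = 255 - 152 = 103.

103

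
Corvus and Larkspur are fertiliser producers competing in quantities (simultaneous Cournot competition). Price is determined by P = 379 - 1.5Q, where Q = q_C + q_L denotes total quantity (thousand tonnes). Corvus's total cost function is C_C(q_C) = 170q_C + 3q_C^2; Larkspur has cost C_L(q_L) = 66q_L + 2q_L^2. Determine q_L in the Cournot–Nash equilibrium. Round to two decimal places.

Corvus's profit: π_C = (379 - 1.5Q)q_C - (170q_C + 3q_C²). Setting ∂π_C/∂q_C = 0: 209 - 9q_C - (3/2)(q_L) = 0.
Larkspur's profit: π_L = (379 - 1.5Q)q_L - (66q_L + 2q_L²). Setting ∂π_L/∂q_L = 0: 313 - 7q_L - (3/2)(q_C) = 0.
Best responses: q_C = (209 - (3/2)q_L)/9, q_L = (313 - (3/2)q_C)/7.
Substituting one into the other gives q_C = 16.3539 and q_L = 41.2099.

41.21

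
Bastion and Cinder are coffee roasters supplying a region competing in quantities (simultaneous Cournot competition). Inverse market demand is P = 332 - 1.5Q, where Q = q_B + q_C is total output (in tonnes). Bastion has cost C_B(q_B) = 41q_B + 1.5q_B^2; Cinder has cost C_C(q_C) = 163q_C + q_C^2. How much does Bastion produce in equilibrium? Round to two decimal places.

Bastion's profit: π_B = (332 - 1.5Q)q_B - (41q_B + (3/2)q_B²). Setting ∂π_B/∂q_B = 0: 291 - 6q_B - (3/2)(q_C) = 0.
Cinder's profit: π_C = (332 - 1.5Q)q_C - (163q_C + q_C²). Setting ∂π_C/∂q_C = 0: 169 - 5q_C - (3/2)(q_B) = 0.
Rearranging gives the reaction functions q_B = (291 - (3/2)q_C)/6 and q_C = (169 - (3/2)q_B)/5.
Solving the pair: q_B = 1602/37, q_C = 770/37.

43.30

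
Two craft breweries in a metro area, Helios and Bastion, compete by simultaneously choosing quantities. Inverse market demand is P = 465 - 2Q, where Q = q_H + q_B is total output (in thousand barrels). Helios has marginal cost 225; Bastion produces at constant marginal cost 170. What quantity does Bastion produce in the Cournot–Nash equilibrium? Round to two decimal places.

Helios's profit: π_H = (465 - 2Q)q_H - (225q_H). Setting ∂π_H/∂q_H = 0: 240 - 4q_H - 2(q_B) = 0.
Bastion's profit: π_B = (465 - 2Q)q_B - (170q_B). Setting ∂π_B/∂q_B = 0: 295 - 4q_B - 2(q_H) = 0.
Rearranging gives the reaction functions q_H = (240 - 2q_B)/4 and q_B = (295 - 2q_H)/4.
Solving the pair: q_H = 185/6, q_B = 175/3.

58.33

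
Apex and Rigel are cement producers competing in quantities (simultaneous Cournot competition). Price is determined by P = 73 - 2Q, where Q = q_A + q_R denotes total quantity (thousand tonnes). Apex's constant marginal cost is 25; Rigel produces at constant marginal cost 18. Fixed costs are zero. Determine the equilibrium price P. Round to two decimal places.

38.67

Apex's profit: π_A = (73 - 2Q)q_A - (25q_A). Setting ∂π_A/∂q_A = 0: 48 - 4q_A - 2(q_R) = 0.
Rigel's profit: π_R = (73 - 2Q)q_R - (18q_R). Setting ∂π_R/∂q_R = 0: 55 - 4q_R - 2(q_A) = 0.
Best responses: q_A = (48 - 2q_R)/4, q_R = (55 - 2q_A)/4.
Solving the pair: q_A = 41/6, q_R = 31/3.
Total output Q = 103/6, so price P = 73 - 2·(103/6) = 116/3.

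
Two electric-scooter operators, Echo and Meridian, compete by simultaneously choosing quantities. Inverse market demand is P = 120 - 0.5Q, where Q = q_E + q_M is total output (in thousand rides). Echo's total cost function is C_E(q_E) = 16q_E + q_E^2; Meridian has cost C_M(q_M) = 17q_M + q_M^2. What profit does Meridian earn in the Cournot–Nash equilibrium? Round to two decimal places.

1294.02

Echo's profit: π_E = (120 - 0.5Q)q_E - (16q_E + q_E²). Setting ∂π_E/∂q_E = 0: 104 - 3q_E - (1/2)(q_M) = 0.
Meridian's first-order condition: 103 - 3q_M - (1/2)(q_E) = 0.
So q_E = (104 - (1/2)q_M)/3 and q_M = (103 - (1/2)q_E)/3.
Solving the pair: q_E = 1042/35, q_M = 1028/35.
Price P = 120 - (1/2)·(414/7) = 633/7.
Meridian's profit: (633/7)·(1028/35) - 17·(1028/35) - (1028/35)² = 1294.0212.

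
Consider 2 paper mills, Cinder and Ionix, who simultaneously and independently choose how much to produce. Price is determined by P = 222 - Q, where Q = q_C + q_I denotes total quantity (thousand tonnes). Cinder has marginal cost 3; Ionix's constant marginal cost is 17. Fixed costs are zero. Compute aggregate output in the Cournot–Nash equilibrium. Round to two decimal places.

141.33

Cinder's profit: π_C = (222 - Q)q_C - (3q_C). Setting ∂π_C/∂q_C = 0: 219 - 2q_C - (q_I) = 0.
Ionix's first-order condition: 205 - 2q_I - (q_C) = 0.
So q_C = (219 - q_I)/2 and q_I = (205 - q_C)/2.
Substituting one into the other gives q_C = 233/3 and q_I = 191/3.
Total output Q = 233/3 + 191/3 = 424/3.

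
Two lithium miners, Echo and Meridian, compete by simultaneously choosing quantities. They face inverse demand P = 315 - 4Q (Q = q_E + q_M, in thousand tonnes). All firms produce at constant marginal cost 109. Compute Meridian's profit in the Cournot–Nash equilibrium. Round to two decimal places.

1178.78

A representative firm's profit is π_i = q_i(315 - 4Q) - 109q_i.
Setting ∂π_i/∂q_i = 0 with rivals' quantities fixed: 206 - 8q_i - 4q_j = 0.
By symmetry each firm produces the same amount; substituting q_j = q_i yields q_i = 206/12 = 103/6.
Price P = 315 - 4·(103/3) = 533/3.
Meridian's profit: (533/3 - 109)·(103/6) = 1178.7778.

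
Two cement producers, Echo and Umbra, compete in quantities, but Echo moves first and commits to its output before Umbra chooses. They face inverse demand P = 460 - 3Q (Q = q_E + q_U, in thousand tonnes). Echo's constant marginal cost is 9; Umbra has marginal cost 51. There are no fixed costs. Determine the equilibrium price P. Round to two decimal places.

Solve by backward induction. Given q_E, the follower Umbra maximises π_U = (460 - 3q_E - 3q_U)q_U - 51q_U.
Follower FOC: 409 - 3q_E - 6q_U = 0, so q_U(q_E) = (409 - 3q_E)/6.
Echo substitutes q_U(q_E) into its own profit: π_E = q_E(460 - 3q_E - (409 - 3q_E)/2) - 9q_E = (511/2 - (3/2)q_E)q_E - 9q_E.
The leader's first-order condition 493/2 - 3q_E = 0 yields q_E = 493/6.
Then q_U = (409 - 3·(493/6))/6 = 325/12.
Total output Q = 437/4, so price P = 460 - 3·(437/4) = 529/4.

132.25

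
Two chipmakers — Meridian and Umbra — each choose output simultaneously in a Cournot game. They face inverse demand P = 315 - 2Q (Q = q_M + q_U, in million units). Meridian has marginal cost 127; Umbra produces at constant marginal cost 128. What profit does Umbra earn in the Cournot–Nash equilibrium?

Meridian's profit: π_M = (315 - 2Q)q_M - (127q_M). Setting ∂π_M/∂q_M = 0: 188 - 4q_M - 2(q_U) = 0.
Umbra's profit: π_U = (315 - 2Q)q_U - (128q_U). Setting ∂π_U/∂q_U = 0: 187 - 4q_U - 2(q_M) = 0.
So q_M = (188 - 2q_U)/4 and q_U = (187 - 2q_M)/4.
Solving the pair: q_M = 63/2, q_U = 31.
Price P = 315 - 2·(125/2) = 190.
Umbra's profit: (190 - 128)·31 = 1922.

1922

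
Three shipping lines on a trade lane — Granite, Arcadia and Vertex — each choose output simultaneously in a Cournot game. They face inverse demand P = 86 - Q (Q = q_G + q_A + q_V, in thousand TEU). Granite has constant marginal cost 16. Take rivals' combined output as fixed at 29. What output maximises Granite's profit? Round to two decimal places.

20.50

With rivals' combined output fixed at 29, Granite's profit is π_G = (86 - 29 - q_G)q_G - (16q_G) = (57 - q_G)q_G - (16q_G).
∂π_G/∂q_G = 41 - 2q_G = 0, so q_G = 41/2.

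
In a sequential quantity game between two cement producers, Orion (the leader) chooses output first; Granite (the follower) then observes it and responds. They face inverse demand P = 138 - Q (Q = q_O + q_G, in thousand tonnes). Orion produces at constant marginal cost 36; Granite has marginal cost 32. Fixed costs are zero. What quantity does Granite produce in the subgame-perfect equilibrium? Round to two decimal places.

Solve by backward induction. Given q_O, the follower Granite maximises π_G = (138 - q_O - q_G)q_G - 32q_G.
∂π_G/∂q_G = 106 - q_O - 2q_G = 0 gives the reaction function q_G = (106 - q_O)/2.
Orion substitutes q_G(q_O) into its own profit: π_O = q_O(138 - q_O - (106 - q_O)/2) - 36q_O = (85 - (1/2)q_O)q_O - 36q_O.
Leader FOC: 49 - q_O = 0, so q_O = 49.
Then q_G = (106 - 49)/2 = 57/2.

28.50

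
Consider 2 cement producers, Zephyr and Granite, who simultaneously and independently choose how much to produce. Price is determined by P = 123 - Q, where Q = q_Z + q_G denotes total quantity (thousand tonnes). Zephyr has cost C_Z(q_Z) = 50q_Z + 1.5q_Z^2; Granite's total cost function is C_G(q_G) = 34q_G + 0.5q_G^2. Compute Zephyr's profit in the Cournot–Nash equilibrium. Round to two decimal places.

Zephyr's profit: π_Z = (123 - Q)q_Z - (50q_Z + (3/2)q_Z²). Setting ∂π_Z/∂q_Z = 0: 73 - 5q_Z - (q_G) = 0.
Granite's first-order condition: 89 - 3q_G - (q_Z) = 0.
Best responses: q_Z = (73 - q_G)/5, q_G = (89 - q_Z)/3.
Substituting one into the other gives q_Z = 65/7 and q_G = 186/7.
Price P = 123 - 251/7 = 610/7.
Zephyr's profit: (610/7)·(65/7) - 50·(65/7) - (3/2)(65/7)² = 215.5612.

215.56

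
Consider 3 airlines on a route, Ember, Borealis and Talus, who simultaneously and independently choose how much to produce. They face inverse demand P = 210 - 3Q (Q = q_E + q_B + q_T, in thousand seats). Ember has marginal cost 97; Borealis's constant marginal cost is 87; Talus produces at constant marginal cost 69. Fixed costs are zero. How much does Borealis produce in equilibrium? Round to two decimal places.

Ember's profit: π_E = (210 - 3Q)q_E - (97q_E). Setting ∂π_E/∂q_E = 0: 113 - 6q_E - 3(q_B + q_T) = 0.
Borealis's first-order condition: 123 - 6q_B - 3(q_E + q_T) = 0.
Talus's profit: π_T = (210 - 3Q)q_T - (69q_T). Setting ∂π_T/∂q_T = 0: 141 - 6q_T - 3(q_E + q_B) = 0.
Adding the 3 first-order conditions: 377 − 12Q = 0, so Q = 377/12.
Back-substituting: q_E = (113 − 377/4)/3 = 25/4, q_B = (123 − 377/4)/3 = 115/12, q_T = (141 − 377/4)/3 = 187/12.

9.58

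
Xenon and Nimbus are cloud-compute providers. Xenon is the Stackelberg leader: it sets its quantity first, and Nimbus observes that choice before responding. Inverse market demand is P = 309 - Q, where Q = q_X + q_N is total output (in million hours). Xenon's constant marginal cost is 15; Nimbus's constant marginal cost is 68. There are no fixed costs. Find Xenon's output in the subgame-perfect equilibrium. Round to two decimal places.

The follower Nimbus best-responds to any q_X: π_N = (309 - Q)q_N - 68q_N.
Setting the follower's marginal profit to zero, 241 - q_X - 2q_N = 0, i.e. q_N = (241 - q_X)/2.
Xenon substitutes q_N(q_X) into its own profit: π_X = q_X(309 - q_X - (241 - q_X)/2) - 15q_X = (377/2 - (1/2)q_X)q_X - 15q_X.
The leader's first-order condition 347/2 - q_X = 0 yields q_X = 347/2.
Then q_N = (241 - 347/2)/2 = 135/4.

173.50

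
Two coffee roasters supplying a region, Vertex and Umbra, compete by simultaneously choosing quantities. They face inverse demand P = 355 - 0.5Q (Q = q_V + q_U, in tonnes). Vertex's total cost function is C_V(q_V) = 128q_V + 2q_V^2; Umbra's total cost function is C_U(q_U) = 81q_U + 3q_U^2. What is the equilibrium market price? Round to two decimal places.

316.03

Vertex's profit: π_V = (355 - 0.5Q)q_V - (128q_V + 2q_V²). Setting ∂π_V/∂q_V = 0: 227 - 5q_V - (1/2)(q_U) = 0.
Umbra's profit: π_U = (355 - 0.5Q)q_U - (81q_U + 3q_U²). Setting ∂π_U/∂q_U = 0: 274 - 7q_U - (1/2)(q_V) = 0.
Best responses: q_V = (227 - (1/2)q_U)/5, q_U = (274 - (1/2)q_V)/7.
Solving the pair: q_V = 41.7842, q_U = 36.1583.
Total output Q = 77.9424, so price P = 355 - (1/2)·77.9424 = 316.0288.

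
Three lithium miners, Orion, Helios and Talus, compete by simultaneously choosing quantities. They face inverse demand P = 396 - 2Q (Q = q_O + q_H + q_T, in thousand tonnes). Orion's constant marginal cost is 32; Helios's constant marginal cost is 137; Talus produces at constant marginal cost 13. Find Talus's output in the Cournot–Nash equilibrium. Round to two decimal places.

Orion's profit: π_O = (396 - 2Q)q_O - (32q_O). Setting ∂π_O/∂q_O = 0: 364 - 4q_O - 2(q_H + q_T) = 0.
Helios's profit: π_H = (396 - 2Q)q_H - (137q_H). Setting ∂π_H/∂q_H = 0: 259 - 4q_H - 2(q_O + q_T) = 0.
Talus's first-order condition: 383 - 4q_T - 2(q_O + q_H) = 0.
Summing all 3 equations gives 1006 − 8Q = 0, hence Q = 503/4.
Back-substituting: q_O = (364 − 503/2)/2 = 225/4, q_H = (259 − 503/2)/2 = 15/4, q_T = (383 − 503/2)/2 = 263/4.

65.75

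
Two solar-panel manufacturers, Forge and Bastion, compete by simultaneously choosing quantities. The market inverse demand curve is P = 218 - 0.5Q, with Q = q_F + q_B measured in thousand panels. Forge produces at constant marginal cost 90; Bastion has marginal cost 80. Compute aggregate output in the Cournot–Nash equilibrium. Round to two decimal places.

Forge's profit: π_F = (218 - 0.5Q)q_F - (90q_F). Setting ∂π_F/∂q_F = 0: 128 - q_F - (1/2)(q_B) = 0.
Bastion's first-order condition: 138 - q_B - (1/2)(q_F) = 0.
Rearranging gives the reaction functions q_F = (128 - (1/2)q_B) and q_B = (138 - (1/2)q_F).
Solving the pair: q_F = 236/3, q_B = 296/3.
Total output Q = 236/3 + 296/3 = 532/3.

177.33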